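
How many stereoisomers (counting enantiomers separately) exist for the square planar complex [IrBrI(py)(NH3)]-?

3

In a square planar complex each vertex has one trans partner and two cis neighbours.
There are 3 geometric isomers: (Br/NH3 trans, I/py trans); (Br/py trans, I/NH3 trans); (Br/I trans, NH3/py trans).
Each arrangement has an internal mirror plane or centre of symmetry, so none is chiral.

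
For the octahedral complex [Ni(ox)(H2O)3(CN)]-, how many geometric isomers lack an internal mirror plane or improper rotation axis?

0

In an octahedral complex each vertex has one trans partner and four cis neighbours.
Each ox is bidentate and must span two cis positions.
The distinct arrangements are (2 in all): H2O fac; H2O mer.
Each arrangement has an internal mirror plane or centre of symmetry, so none is chiral.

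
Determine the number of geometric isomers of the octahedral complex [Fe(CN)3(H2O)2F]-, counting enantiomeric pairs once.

3

In an octahedral complex each vertex has one trans partner and four cis neighbours.
Systematic placement gives 3 geometric isomers: CN mer, H2O trans; CN mer, H2O cis; CN fac, H2O cis.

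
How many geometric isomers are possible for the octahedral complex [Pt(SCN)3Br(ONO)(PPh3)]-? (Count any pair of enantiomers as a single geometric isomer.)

4

An octahedron has six vertices in three trans pairs; every non-trans pair is cis.
Working through the distinct placements yields 4 geometric isomers: SCN mer (3 arrangements); SCN fac (chiral).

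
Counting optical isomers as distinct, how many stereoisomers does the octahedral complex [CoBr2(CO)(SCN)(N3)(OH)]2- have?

15

The six octahedral sites form three mutually perpendicular trans pairs.
Exhaustive case analysis gives 9 geometric isomers.
Of these, 6 lack any improper symmetry element and so occur as enantiomeric pairs, giving 9 + 6 = 15 stereoisomers in total.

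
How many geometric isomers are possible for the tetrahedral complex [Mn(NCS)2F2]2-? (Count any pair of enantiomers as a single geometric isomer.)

All four vertices of a tetrahedron are equivalent and mutually adjacent, so cis/trans isomerism cannot arise.
Only one geometric arrangement is possible.

1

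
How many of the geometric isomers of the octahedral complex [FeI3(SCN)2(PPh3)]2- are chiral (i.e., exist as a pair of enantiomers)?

0

An octahedron has six vertices in three trans pairs; every non-trans pair is cis.
Systematic placement gives 3 geometric isomers: I mer, SCN trans; I mer, SCN cis; I fac, SCN cis.
Each arrangement has an internal mirror plane or centre of symmetry, so none is chiral.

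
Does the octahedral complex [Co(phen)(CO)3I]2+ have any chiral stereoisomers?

In an octahedral complex each vertex has one trans partner and four cis neighbours.
Each phen is bidentate and must span two cis positions.
There are 2 geometric isomers: CO mer; CO fac.
Each arrangement has an internal mirror plane or centre of symmetry, so none is chiral.

no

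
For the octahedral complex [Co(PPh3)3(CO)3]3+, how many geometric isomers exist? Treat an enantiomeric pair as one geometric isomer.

In an octahedral complex each vertex has one trans partner and four cis neighbours.
Systematic placement gives 2 geometric isomers: PPh3 mer; PPh3 fac.

2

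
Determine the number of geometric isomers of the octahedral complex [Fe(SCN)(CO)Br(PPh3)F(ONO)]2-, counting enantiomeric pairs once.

In an octahedral complex each vertex has one trans partner and four cis neighbours.
Exhaustive case analysis gives 15 geometric isomers.

15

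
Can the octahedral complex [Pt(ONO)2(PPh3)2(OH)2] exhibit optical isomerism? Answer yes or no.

An octahedron has six vertices in three trans pairs; every non-trans pair is cis.
Systematic placement gives 5 geometric isomers: ONO trans, PPh3 trans, OH trans; ONO cis, PPh3 cis, OH trans; ONO cis, PPh3 trans, OH cis; ONO cis, PPh3 cis, OH cis (chiral); ONO trans, PPh3 cis, OH cis.
One of these lacks any improper symmetry element and so occurs as an enantiomeric pair, giving 5 + 1 = 6 stereoisomers in total.

yes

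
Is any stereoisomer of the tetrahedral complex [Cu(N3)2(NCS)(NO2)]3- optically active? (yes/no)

no

Only one geometric arrangement is possible.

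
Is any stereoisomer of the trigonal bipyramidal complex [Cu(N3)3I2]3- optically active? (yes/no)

no

A trigonal bipyramid has two axial and three equatorial sites, which are chemically inequivalent.
There are 3 geometric isomers: I both axial; I one axial, one equatorial; I both equatorial.
Each arrangement has an internal mirror plane or centre of symmetry, so none is chiral.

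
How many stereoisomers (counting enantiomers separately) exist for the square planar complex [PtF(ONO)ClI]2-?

A square has two trans pairs of vertices; adjacent vertices are cis.
The distinct arrangements are (3 in all): (Cl/I trans, F/ONO trans); (Cl/ONO trans, F/I trans); (Cl/F trans, I/ONO trans).
Each arrangement has an internal mirror plane or centre of symmetry, so none is chiral.

3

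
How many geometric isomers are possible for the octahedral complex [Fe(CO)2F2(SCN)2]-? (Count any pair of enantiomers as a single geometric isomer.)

5

In an octahedral complex each vertex has one trans partner and four cis neighbours.
There are 5 geometric isomers: CO trans, F trans, SCN trans; CO trans, F cis, SCN cis; CO cis, F cis, SCN trans; CO cis, F cis, SCN cis (chiral); CO cis, F trans, SCN cis.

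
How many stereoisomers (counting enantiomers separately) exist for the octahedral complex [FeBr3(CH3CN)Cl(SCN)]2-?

5

The distinct arrangements are (4 in all): Br mer (3 arrangements); Br fac (chiral).
One of these lacks any improper symmetry element and so occurs as an enantiomeric pair, giving 4 + 1 = 5 stereoisomers in total.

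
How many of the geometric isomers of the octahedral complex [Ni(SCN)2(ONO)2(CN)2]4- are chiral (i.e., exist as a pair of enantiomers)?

1

The six octahedral sites form three mutually perpendicular trans pairs.
Systematic placement gives 5 geometric isomers: SCN trans, ONO trans, CN trans; SCN cis, ONO cis, CN trans; SCN trans, ONO cis, CN cis; SCN cis, ONO cis, CN cis (chiral); SCN cis, ONO trans, CN cis.
One of these lacks any improper symmetry element and so occurs as an enantiomeric pair, giving 5 + 1 = 6 stereoisomers in total.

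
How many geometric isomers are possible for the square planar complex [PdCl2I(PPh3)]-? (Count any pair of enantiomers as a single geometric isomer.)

2

A square has two trans pairs of vertices; adjacent vertices are cis.
Working through the distinct placements yields 2 geometric isomers: Cl cis; Cl trans.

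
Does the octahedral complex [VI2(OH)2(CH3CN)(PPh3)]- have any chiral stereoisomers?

The distinct arrangements are (6 in all): I cis, OH cis (3 arrangements, 2 chiral); I cis, OH trans; I trans, OH cis; I trans, OH trans.
Of these, 2 lack any improper symmetry element and so occur as enantiomeric pairs, giving 6 + 2 = 8 stereoisomers in total.

yes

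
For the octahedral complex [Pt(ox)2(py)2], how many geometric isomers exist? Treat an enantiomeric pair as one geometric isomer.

An octahedron has six vertices in three trans pairs; every non-trans pair is cis.
Each ox is bidentate and must span two cis positions.
The distinct arrangements are (2 in all): py trans; py cis (chiral).

2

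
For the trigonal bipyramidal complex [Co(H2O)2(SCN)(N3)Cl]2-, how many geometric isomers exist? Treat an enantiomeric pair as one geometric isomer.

In a trigonal bipyramid the two axial positions differ from the three equatorial ones.
Placing the ligands in turn and identifying arrangements related by rotation or reflection leaves 7 distinct geometric isomers.

7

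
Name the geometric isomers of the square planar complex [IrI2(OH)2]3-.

A square has two trans pairs of vertices; adjacent vertices are cis.
Systematic placement gives 2 geometric isomers: I cis; I trans.

cis and trans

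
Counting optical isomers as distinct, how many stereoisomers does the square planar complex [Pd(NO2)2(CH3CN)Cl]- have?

2

A square has two trans pairs of vertices; adjacent vertices are cis.
The distinct arrangements are (2 in all): NO2 cis; NO2 trans.
Each arrangement has an internal mirror plane or centre of symmetry, so none is chiral.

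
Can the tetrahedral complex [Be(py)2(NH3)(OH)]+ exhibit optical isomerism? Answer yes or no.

no

In a tetrahedral complex all four positions are equivalent and every pair of ligands is adjacent — there is no cis/trans distinction.
Only one geometric arrangement is possible.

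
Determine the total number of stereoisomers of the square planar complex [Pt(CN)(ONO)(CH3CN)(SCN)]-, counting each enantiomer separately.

3

In a square planar complex each vertex has one trans partner and two cis neighbours.
Systematic placement gives 3 geometric isomers: (CH3CN/ONO trans, CN/SCN trans); (CH3CN/SCN trans, CN/ONO trans); (CH3CN/CN trans, ONO/SCN trans).
Each arrangement has an internal mirror plane or centre of symmetry, so none is chiral.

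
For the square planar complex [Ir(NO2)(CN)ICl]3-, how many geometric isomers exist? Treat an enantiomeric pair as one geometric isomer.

A square has two trans pairs of vertices; adjacent vertices are cis.
Systematic placement gives 3 geometric isomers: (CN/I trans, Cl/NO2 trans); (CN/NO2 trans, Cl/I trans); (CN/Cl trans, I/NO2 trans).

3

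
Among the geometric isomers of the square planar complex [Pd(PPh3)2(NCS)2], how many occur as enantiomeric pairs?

In a square planar complex each vertex has one trans partner and two cis neighbours.
Systematic placement gives 2 geometric isomers: PPh3 cis; PPh3 trans.
Each arrangement has an internal mirror plane or centre of symmetry, so none is chiral.

0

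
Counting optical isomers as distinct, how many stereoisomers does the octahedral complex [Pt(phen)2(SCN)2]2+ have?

3

In an octahedral complex each vertex has one trans partner and four cis neighbours.
Each phen is bidentate and must span two cis positions.
There are 2 geometric isomers: SCN trans; SCN cis (chiral).
One of these lacks any improper symmetry element and so occurs as an enantiomeric pair, giving 2 + 1 = 3 stereoisomers in total.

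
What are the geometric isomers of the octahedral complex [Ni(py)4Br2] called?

Working through the distinct placements yields 2 geometric isomers: Br trans; Br cis.

cis and trans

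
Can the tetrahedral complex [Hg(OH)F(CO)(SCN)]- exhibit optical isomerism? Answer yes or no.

In a tetrahedral complex all four positions are equivalent and every pair of ligands is adjacent — there is no cis/trans distinction.
Only one geometric arrangement is possible; it has no improper symmetry element, so it exists as a pair of enantiomers (2 stereoisomers).

yes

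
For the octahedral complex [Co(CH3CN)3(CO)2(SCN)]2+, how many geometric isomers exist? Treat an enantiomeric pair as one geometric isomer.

3

The six octahedral sites form three mutually perpendicular trans pairs.
There are 3 geometric isomers: CH3CN mer, CO cis; CH3CN mer, CO trans; CH3CN fac, CO cis.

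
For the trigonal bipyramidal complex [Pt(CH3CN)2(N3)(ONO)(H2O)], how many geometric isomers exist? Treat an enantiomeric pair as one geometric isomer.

In a trigonal bipyramid the two axial positions differ from the three equatorial ones.
Exhaustive case analysis gives 7 geometric isomers.

7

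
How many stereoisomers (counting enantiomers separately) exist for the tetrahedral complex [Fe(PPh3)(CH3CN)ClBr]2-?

2

Only one geometric arrangement is possible; it has no improper symmetry element, so it exists as a pair of enantiomers (2 stereoisomers).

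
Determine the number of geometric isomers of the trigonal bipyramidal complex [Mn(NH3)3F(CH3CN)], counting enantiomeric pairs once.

In a trigonal bipyramid the two axial positions differ from the three equatorial ones.
The distinct arrangements are (4 in all): F axial, CH3CN axial; F equatorial, CH3CN axial; F axial, CH3CN equatorial; F equatorial, CH3CN equatorial.

4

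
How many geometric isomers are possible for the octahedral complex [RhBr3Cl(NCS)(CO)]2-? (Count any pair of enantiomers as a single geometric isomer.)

The six octahedral sites form three mutually perpendicular trans pairs.
Systematic placement gives 4 geometric isomers: Br mer (3 arrangements); Br fac (chiral).

4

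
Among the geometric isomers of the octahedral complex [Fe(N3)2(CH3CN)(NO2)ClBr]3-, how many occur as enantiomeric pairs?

The six octahedral sites form three mutually perpendicular trans pairs.
Exhaustive case analysis gives 9 geometric isomers.
Of these, 6 lack any improper symmetry element and so occur as enantiomeric pairs, giving 9 + 6 = 15 stereoisomers in total.

6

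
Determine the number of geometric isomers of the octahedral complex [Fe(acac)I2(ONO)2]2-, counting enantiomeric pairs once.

In an octahedral complex each vertex has one trans partner and four cis neighbours.
Each acac is bidentate and must span two cis positions.
There are 3 geometric isomers: I trans, ONO cis; I cis, ONO cis (chiral); I cis, ONO trans.

3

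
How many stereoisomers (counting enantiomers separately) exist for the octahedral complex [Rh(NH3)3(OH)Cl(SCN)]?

An octahedron has six vertices in three trans pairs; every non-trans pair is cis.
Systematic placement gives 4 geometric isomers: NH3 mer (3 arrangements); NH3 fac (chiral).
One of these lacks any improper symmetry element and so occurs as an enantiomeric pair, giving 4 + 1 = 5 stereoisomers in total.

5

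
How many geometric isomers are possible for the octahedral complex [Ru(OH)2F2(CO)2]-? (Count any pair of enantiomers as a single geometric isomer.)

In an octahedral complex each vertex has one trans partner and four cis neighbours.
The distinct arrangements are (5 in all): OH trans, F trans, CO trans; OH cis, F cis, CO trans; OH trans, F cis, CO cis; OH cis, F cis, CO cis (chiral); OH cis, F trans, CO cis.

5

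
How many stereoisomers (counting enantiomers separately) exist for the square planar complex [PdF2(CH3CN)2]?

A square has two trans pairs of vertices; adjacent vertices are cis.
Systematic placement gives 2 geometric isomers: F cis; F trans.
Each arrangement has an internal mirror plane or centre of symmetry, so none is chiral.

2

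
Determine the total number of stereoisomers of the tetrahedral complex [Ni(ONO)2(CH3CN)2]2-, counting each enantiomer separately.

1

All four vertices of a tetrahedron are equivalent and mutually adjacent, so cis/trans isomerism cannot arise.
Only one geometric arrangement is possible.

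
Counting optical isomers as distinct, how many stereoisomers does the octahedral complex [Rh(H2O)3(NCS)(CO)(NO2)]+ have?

5

Working through the distinct placements yields 4 geometric isomers: H2O mer (3 arrangements); H2O fac (chiral).
One of these lacks any improper symmetry element and so occurs as an enantiomeric pair, giving 4 + 1 = 5 stereoisomers in total.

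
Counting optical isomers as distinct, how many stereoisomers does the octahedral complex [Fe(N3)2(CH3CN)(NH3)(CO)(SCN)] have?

An octahedron has six vertices in three trans pairs; every non-trans pair is cis.
Exhaustive case analysis gives 9 geometric isomers.
Of these, 6 lack any improper symmetry element and so occur as enantiomeric pairs, giving 9 + 6 = 15 stereoisomers in total.

15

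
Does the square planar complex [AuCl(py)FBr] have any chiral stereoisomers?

In a square planar complex each vertex has one trans partner and two cis neighbours.
Systematic placement gives 3 geometric isomers: (Br/F trans, Cl/py trans); (Br/py trans, Cl/F trans); (Br/Cl trans, F/py trans).
Each arrangement has an internal mirror plane or centre of symmetry, so none is chiral.

no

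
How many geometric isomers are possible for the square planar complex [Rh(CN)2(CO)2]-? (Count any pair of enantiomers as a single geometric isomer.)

2

A square has two trans pairs of vertices; adjacent vertices are cis.
The distinct arrangements are (2 in all): CN cis; CN trans.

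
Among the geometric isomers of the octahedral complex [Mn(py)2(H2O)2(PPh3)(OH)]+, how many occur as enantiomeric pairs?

The six octahedral sites form three mutually perpendicular trans pairs.
Systematic placement gives 6 geometric isomers: py trans, H2O trans; py cis, H2O trans; py trans, H2O cis; py cis, H2O cis (3 arrangements, 2 chiral).
Of these, 2 lack any improper symmetry element and so occur as enantiomeric pairs, giving 6 + 2 = 8 stereoisomers in total.

2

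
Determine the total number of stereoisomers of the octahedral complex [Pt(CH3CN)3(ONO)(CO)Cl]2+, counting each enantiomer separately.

5

The six octahedral sites form three mutually perpendicular trans pairs.
Working through the distinct placements yields 4 geometric isomers: CH3CN mer (3 arrangements); CH3CN fac (chiral).
One of these lacks any improper symmetry element and so occurs as an enantiomeric pair, giving 4 + 1 = 5 stereoisomers in total.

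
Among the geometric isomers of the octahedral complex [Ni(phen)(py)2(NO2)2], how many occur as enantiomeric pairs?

1

An octahedron has six vertices in three trans pairs; every non-trans pair is cis.
Each phen is bidentate and must span two cis positions.
There are 3 geometric isomers: py cis, NO2 trans; py trans, NO2 cis; py cis, NO2 cis (chiral).
One of these lacks any improper symmetry element and so occurs as an enantiomeric pair, giving 3 + 1 = 4 stereoisomers in total.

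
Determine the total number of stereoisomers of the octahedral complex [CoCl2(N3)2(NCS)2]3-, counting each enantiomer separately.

In an octahedral complex each vertex has one trans partner and four cis neighbours.
Systematic placement gives 5 geometric isomers: Cl trans, N3 trans, NCS trans; Cl trans, N3 cis, NCS cis; Cl cis, N3 cis, NCS trans; Cl cis, N3 cis, NCS cis (chiral); Cl cis, N3 trans, NCS cis.
One of these lacks any improper symmetry element and so occurs as an enantiomeric pair, giving 5 + 1 = 6 stereoisomers in total.

6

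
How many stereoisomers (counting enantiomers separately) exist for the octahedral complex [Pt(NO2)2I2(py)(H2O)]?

In an octahedral complex each vertex has one trans partner and four cis neighbours.
The distinct arrangements are (6 in all): NO2 cis, I cis (3 arrangements, 2 chiral); NO2 trans, I cis; NO2 cis, I trans; NO2 trans, I trans.
Of these, 2 lack any improper symmetry element and so occur as enantiomeric pairs, giving 6 + 2 = 8 stereoisomers in total.

8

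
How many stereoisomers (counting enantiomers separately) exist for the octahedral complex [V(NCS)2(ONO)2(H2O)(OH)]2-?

8

In an octahedral complex each vertex has one trans partner and four cis neighbours.
The distinct arrangements are (6 in all): NCS cis, ONO trans; NCS cis, ONO cis (3 arrangements, 2 chiral); NCS trans, ONO trans; NCS trans, ONO cis.
Of these, 2 lack any improper symmetry element and so occur as enantiomeric pairs, giving 6 + 2 = 8 stereoisomers in total.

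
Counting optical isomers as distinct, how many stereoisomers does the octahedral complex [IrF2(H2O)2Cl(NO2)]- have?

In an octahedral complex each vertex has one trans partner and four cis neighbours.
The distinct arrangements are (6 in all): F cis, H2O cis (3 arrangements, 2 chiral); F cis, H2O trans; F trans, H2O cis; F trans, H2O trans.
Of these, 2 lack any improper symmetry element and so occur as enantiomeric pairs, giving 6 + 2 = 8 stereoisomers in total.

8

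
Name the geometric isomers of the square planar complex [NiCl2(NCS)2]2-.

cis and trans

A square has two trans pairs of vertices; adjacent vertices are cis.
Working through the distinct placements yields 2 geometric isomers: Cl cis; Cl trans.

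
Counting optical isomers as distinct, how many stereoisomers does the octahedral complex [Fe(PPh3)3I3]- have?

The six octahedral sites form three mutually perpendicular trans pairs.
Systematic placement gives 2 geometric isomers: PPh3 mer; PPh3 fac.
Each arrangement has an internal mirror plane or centre of symmetry, so none is chiral.

2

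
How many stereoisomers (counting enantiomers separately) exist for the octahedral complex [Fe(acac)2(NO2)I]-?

In an octahedral complex each vertex has one trans partner and four cis neighbours.
Each acac is bidentate and must span two cis positions.
Systematic placement gives 2 geometric isomers: NO2 and I mutually trans; NO2 and I mutually cis (chiral).
One of these lacks any improper symmetry element and so occurs as an enantiomeric pair, giving 2 + 1 = 3 stereoisomers in total.

3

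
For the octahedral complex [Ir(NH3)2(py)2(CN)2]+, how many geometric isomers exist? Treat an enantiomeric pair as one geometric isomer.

5

An octahedron has six vertices in three trans pairs; every non-trans pair is cis.
The distinct arrangements are (5 in all): NH3 trans, py trans, CN trans; NH3 cis, py cis, CN trans; NH3 cis, py trans, CN cis; NH3 cis, py cis, CN cis (chiral); NH3 trans, py cis, CN cis.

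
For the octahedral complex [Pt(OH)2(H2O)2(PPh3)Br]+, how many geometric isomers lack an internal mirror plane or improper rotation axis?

2

An octahedron has six vertices in three trans pairs; every non-trans pair is cis.
There are 6 geometric isomers: OH cis, H2O cis (3 arrangements, 2 chiral); OH trans, H2O cis; OH cis, H2O trans; OH trans, H2O trans.
Of these, 2 lack any improper symmetry element and so occur as enantiomeric pairs, giving 6 + 2 = 8 stereoisomers in total.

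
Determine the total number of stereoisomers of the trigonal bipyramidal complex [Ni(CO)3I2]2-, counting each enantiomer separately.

A trigonal bipyramid has two axial and three equatorial sites, which are chemically inequivalent.
Working through the distinct placements yields 3 geometric isomers: I both equatorial; I one axial, one equatorial; I both axial.
Each arrangement has an internal mirror plane or centre of symmetry, so none is chiral.

3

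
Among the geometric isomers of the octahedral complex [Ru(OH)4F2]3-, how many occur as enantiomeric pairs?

0

Systematic placement gives 2 geometric isomers: F trans; F cis.
Each arrangement has an internal mirror plane or centre of symmetry, so none is chiral.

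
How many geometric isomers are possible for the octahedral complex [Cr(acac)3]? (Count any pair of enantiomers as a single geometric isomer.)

The six octahedral sites form three mutually perpendicular trans pairs.
Each acac is bidentate and must span two cis positions.
Only one geometric arrangement is possible; it has no improper symmetry element, so it exists as a pair of enantiomers (2 stereoisomers).

1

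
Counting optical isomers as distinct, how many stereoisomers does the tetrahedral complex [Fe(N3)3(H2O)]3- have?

1

Only one geometric arrangement is possible.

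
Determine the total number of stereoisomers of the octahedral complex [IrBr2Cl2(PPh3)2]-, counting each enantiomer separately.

6

Working through the distinct placements yields 5 geometric isomers: Br trans, Cl trans, PPh3 trans; Br trans, Cl cis, PPh3 cis; Br cis, Cl cis, PPh3 trans; Br cis, Cl cis, PPh3 cis (chiral); Br cis, Cl trans, PPh3 cis.
One of these lacks any improper symmetry element and so occurs as an enantiomeric pair, giving 5 + 1 = 6 stereoisomers in total.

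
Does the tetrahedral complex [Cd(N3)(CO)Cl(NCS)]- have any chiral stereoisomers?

In a tetrahedral complex all four positions are equivalent and every pair of ligands is adjacent — there is no cis/trans distinction.
Only one geometric arrangement is possible; it has no improper symmetry element, so it exists as a pair of enantiomers (2 stereoisomers).

yes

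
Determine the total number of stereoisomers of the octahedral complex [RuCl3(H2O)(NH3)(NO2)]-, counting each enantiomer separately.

The six octahedral sites form three mutually perpendicular trans pairs.
The distinct arrangements are (4 in all): Cl mer (3 arrangements); Cl fac (chiral).
One of these lacks any improper symmetry element and so occurs as an enantiomeric pair, giving 4 + 1 = 5 stereoisomers in total.

5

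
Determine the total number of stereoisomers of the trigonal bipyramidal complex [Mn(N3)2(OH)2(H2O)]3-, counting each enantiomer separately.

6

A trigonal bipyramid has two axial and three equatorial sites, which are chemically inequivalent.
Systematic enumeration (placing each ligand type in turn and discarding arrangements equivalent by rotation or reflection) gives 5 geometric isomers.
One of these lacks any improper symmetry element and so occurs as an enantiomeric pair, giving 5 + 1 = 6 stereoisomers in total.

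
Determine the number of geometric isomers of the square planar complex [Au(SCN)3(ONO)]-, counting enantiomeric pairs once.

A square has two trans pairs of vertices; adjacent vertices are cis.
Only one geometric arrangement is possible.

1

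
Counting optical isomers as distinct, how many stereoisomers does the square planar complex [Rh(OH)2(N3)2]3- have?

2

A square has two trans pairs of vertices; adjacent vertices are cis.
The distinct arrangements are (2 in all): OH cis; OH trans.
Each arrangement has an internal mirror plane or centre of symmetry, so none is chiral.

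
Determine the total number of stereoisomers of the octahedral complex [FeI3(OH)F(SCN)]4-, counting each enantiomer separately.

Systematic placement gives 4 geometric isomers: I mer (3 arrangements); I fac (chiral).
One of these lacks any improper symmetry element and so occurs as an enantiomeric pair, giving 4 + 1 = 5 stereoisomers in total.

5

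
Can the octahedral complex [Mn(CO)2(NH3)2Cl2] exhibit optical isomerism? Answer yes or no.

yes

An octahedron has six vertices in three trans pairs; every non-trans pair is cis.
There are 5 geometric isomers: CO trans, NH3 trans, Cl trans; CO trans, NH3 cis, Cl cis; CO cis, NH3 trans, Cl cis; CO cis, NH3 cis, Cl cis (chiral); CO cis, NH3 cis, Cl trans.
One of these lacks any improper symmetry element and so occurs as an enantiomeric pair, giving 5 + 1 = 6 stereoisomers in total.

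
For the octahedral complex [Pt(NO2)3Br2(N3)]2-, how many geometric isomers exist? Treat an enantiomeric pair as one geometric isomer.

In an octahedral complex each vertex has one trans partner and four cis neighbours.
Working through the distinct placements yields 3 geometric isomers: NO2 mer, Br trans; NO2 mer, Br cis; NO2 fac, Br cis.

3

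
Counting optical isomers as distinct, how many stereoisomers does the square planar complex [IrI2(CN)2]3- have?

2

In a square planar complex each vertex has one trans partner and two cis neighbours.
The distinct arrangements are (2 in all): I cis; I trans.
Each arrangement has an internal mirror plane or centre of symmetry, so none is chiral.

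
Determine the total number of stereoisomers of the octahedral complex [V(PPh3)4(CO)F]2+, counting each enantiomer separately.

In an octahedral complex each vertex has one trans partner and four cis neighbours.
The distinct arrangements are (2 in all): CO and F mutually trans; CO and F mutually cis.
Each arrangement has an internal mirror plane or centre of symmetry, so none is chiral.

2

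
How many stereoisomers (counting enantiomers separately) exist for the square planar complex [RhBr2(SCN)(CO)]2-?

2

The distinct arrangements are (2 in all): Br cis; Br trans.
Each arrangement has an internal mirror plane or centre of symmetry, so none is chiral.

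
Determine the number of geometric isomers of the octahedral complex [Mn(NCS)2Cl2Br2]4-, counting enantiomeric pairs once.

5

The six octahedral sites form three mutually perpendicular trans pairs.
Systematic placement gives 5 geometric isomers: NCS trans, Cl trans, Br trans; NCS cis, Cl cis, Br trans; NCS trans, Cl cis, Br cis; NCS cis, Cl cis, Br cis (chiral); NCS cis, Cl trans, Br cis.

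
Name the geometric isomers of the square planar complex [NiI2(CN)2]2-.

A square has two trans pairs of vertices; adjacent vertices are cis.
Systematic placement gives 2 geometric isomers: I cis; I trans.

cis and trans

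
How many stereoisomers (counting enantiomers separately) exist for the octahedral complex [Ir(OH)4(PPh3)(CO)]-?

2

An octahedron has six vertices in three trans pairs; every non-trans pair is cis.
The distinct arrangements are (2 in all): PPh3 and CO mutually cis; PPh3 and CO mutually trans.
Each arrangement has an internal mirror plane or centre of symmetry, so none is chiral.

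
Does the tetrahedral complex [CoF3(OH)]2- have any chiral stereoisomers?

In a tetrahedral complex all four positions are equivalent and every pair of ligands is adjacent — there is no cis/trans distinction.
Only one geometric arrangement is possible.

no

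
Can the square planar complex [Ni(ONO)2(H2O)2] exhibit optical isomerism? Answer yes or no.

no

In a square planar complex each vertex has one trans partner and two cis neighbours.
There are 2 geometric isomers: ONO cis; ONO trans.
Each arrangement has an internal mirror plane or centre of symmetry, so none is chiral.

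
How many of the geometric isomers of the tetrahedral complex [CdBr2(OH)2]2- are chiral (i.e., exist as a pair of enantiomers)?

0

Only one geometric arrangement is possible.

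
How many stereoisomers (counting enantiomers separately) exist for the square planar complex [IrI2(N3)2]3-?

There are 2 geometric isomers: I cis; I trans.
Each arrangement has an internal mirror plane or centre of symmetry, so none is chiral.

2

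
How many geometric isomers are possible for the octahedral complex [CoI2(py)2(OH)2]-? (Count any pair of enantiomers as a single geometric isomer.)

5

The six octahedral sites form three mutually perpendicular trans pairs.
The distinct arrangements are (5 in all): I trans, py trans, OH trans; I trans, py cis, OH cis; I cis, py trans, OH cis; I cis, py cis, OH cis (chiral); I cis, py cis, OH trans.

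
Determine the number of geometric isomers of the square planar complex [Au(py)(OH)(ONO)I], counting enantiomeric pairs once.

A square has two trans pairs of vertices; adjacent vertices are cis.
The distinct arrangements are (3 in all): (I/ONO trans, OH/py trans); (I/py trans, OH/ONO trans); (I/OH trans, ONO/py trans).

3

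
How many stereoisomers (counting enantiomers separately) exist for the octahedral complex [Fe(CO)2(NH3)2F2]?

An octahedron has six vertices in three trans pairs; every non-trans pair is cis.
Working through the distinct placements yields 5 geometric isomers: CO trans, NH3 trans, F trans; CO trans, NH3 cis, F cis; CO cis, NH3 trans, F cis; CO cis, NH3 cis, F cis (chiral); CO cis, NH3 cis, F trans.
One of these lacks any improper symmetry element and so occurs as an enantiomeric pair, giving 5 + 1 = 6 stereoisomers in total.

6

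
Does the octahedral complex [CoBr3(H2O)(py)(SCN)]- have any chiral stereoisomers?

In an octahedral complex each vertex has one trans partner and four cis neighbours.
Working through the distinct placements yields 4 geometric isomers: Br mer (3 arrangements); Br fac (chiral).
One of these lacks any improper symmetry element and so occurs as an enantiomeric pair, giving 4 + 1 = 5 stereoisomers in total.

yes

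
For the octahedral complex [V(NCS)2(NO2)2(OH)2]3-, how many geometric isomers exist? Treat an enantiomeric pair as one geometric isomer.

5

In an octahedral complex each vertex has one trans partner and four cis neighbours.
Systematic placement gives 5 geometric isomers: NCS trans, NO2 trans, OH trans; NCS trans, NO2 cis, OH cis; NCS cis, NO2 cis, OH trans; NCS cis, NO2 cis, OH cis (chiral); NCS cis, NO2 trans, OH cis.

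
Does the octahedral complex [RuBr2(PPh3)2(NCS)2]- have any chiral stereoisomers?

An octahedron has six vertices in three trans pairs; every non-trans pair is cis.
Working through the distinct placements yields 5 geometric isomers: Br trans, PPh3 trans, NCS trans; Br trans, PPh3 cis, NCS cis; Br cis, PPh3 trans, NCS cis; Br cis, PPh3 cis, NCS cis (chiral); Br cis, PPh3 cis, NCS trans.
One of these lacks any improper symmetry element and so occurs as an enantiomeric pair, giving 5 + 1 = 6 stereoisomers in total.

yes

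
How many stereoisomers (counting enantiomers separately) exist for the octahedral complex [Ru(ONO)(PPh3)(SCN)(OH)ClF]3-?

An octahedron has six vertices in three trans pairs; every non-trans pair is cis.
Systematic enumeration (placing each ligand type in turn and discarding arrangements equivalent by rotation or reflection) gives 15 geometric isomers.
Of these, 15 lack any improper symmetry element and so occur as enantiomeric pairs, giving 15 + 15 = 30 stereoisomers in total.

30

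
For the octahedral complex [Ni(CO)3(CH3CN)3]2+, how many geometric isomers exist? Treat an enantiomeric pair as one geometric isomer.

The six octahedral sites form three mutually perpendicular trans pairs.
The distinct arrangements are (2 in all): CO mer; CO fac.

2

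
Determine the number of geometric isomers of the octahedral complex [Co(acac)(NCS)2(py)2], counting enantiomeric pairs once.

3

The six octahedral sites form three mutually perpendicular trans pairs.
Each acac is bidentate and must span two cis positions.
There are 3 geometric isomers: NCS trans, py cis; NCS cis, py trans; NCS cis, py cis (chiral).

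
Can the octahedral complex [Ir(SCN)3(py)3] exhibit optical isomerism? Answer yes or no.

The six octahedral sites form three mutually perpendicular trans pairs.
There are 2 geometric isomers: SCN mer; SCN fac.
Each arrangement has an internal mirror plane or centre of symmetry, so none is chiral.

no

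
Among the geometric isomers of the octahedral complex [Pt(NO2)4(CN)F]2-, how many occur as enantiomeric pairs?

0

The six octahedral sites form three mutually perpendicular trans pairs.
Working through the distinct placements yields 2 geometric isomers: CN and F mutually trans; CN and F mutually cis.
Each arrangement has an internal mirror plane or centre of symmetry, so none is chiral.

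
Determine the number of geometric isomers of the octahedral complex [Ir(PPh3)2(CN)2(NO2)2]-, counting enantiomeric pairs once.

Systematic placement gives 5 geometric isomers: PPh3 trans, CN trans, NO2 trans; PPh3 cis, CN trans, NO2 cis; PPh3 trans, CN cis, NO2 cis; PPh3 cis, CN cis, NO2 cis (chiral); PPh3 cis, CN cis, NO2 trans.

5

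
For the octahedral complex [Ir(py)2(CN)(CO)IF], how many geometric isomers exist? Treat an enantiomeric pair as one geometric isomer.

In an octahedral complex each vertex has one trans partner and four cis neighbours.
Placing the ligands in turn and identifying arrangements related by rotation or reflection leaves 9 distinct geometric isomers.

9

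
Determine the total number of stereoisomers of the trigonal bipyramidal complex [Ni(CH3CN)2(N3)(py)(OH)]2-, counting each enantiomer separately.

10

A trigonal bipyramid has two axial and three equatorial sites, which are chemically inequivalent.
Exhaustive case analysis gives 7 geometric isomers.
Of these, 3 lack any improper symmetry element and so occur as enantiomeric pairs, giving 7 + 3 = 10 stereoisomers in total.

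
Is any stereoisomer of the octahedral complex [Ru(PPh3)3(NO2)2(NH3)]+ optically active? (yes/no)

In an octahedral complex each vertex has one trans partner and four cis neighbours.
Working through the distinct placements yields 3 geometric isomers: PPh3 mer, NO2 cis; PPh3 mer, NO2 trans; PPh3 fac, NO2 cis.
Each arrangement has an internal mirror plane or centre of symmetry, so none is chiral.

no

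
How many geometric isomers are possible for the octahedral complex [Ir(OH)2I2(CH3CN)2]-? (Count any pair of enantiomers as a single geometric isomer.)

In an octahedral complex each vertex has one trans partner and four cis neighbours.
Working through the distinct placements yields 5 geometric isomers: OH trans, I trans, CH3CN trans; OH cis, I cis, CH3CN trans; OH trans, I cis, CH3CN cis; OH cis, I cis, CH3CN cis (chiral); OH cis, I trans, CH3CN cis.

5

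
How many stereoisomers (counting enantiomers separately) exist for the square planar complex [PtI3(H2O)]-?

A square has two trans pairs of vertices; adjacent vertices are cis.
Only one geometric arrangement is possible.

1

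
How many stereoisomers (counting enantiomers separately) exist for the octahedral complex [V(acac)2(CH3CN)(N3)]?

In an octahedral complex each vertex has one trans partner and four cis neighbours.
Each acac is bidentate and must span two cis positions.
Working through the distinct placements yields 2 geometric isomers: CH3CN and N3 mutually trans; CH3CN and N3 mutually cis (chiral).
One of these lacks any improper symmetry element and so occurs as an enantiomeric pair, giving 2 + 1 = 3 stereoisomers in total.

3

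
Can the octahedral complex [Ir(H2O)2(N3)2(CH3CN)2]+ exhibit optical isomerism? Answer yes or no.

Systematic placement gives 5 geometric isomers: H2O trans, N3 trans, CH3CN trans; H2O cis, N3 cis, CH3CN trans; H2O cis, N3 trans, CH3CN cis; H2O cis, N3 cis, CH3CN cis (chiral); H2O trans, N3 cis, CH3CN cis.
One of these lacks any improper symmetry element and so occurs as an enantiomeric pair, giving 5 + 1 = 6 stereoisomers in total.

yes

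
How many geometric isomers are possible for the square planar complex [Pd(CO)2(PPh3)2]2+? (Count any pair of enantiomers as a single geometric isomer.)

In a square planar complex each vertex has one trans partner and two cis neighbours.
There are 2 geometric isomers: CO cis; CO trans.

2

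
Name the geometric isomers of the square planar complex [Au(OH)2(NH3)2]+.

cis and trans

In a square planar complex each vertex has one trans partner and two cis neighbours.
Systematic placement gives 2 geometric isomers: OH cis; OH trans.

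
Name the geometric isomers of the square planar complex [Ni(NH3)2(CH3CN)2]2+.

There are 2 geometric isomers: NH3 cis; NH3 trans.

cis and trans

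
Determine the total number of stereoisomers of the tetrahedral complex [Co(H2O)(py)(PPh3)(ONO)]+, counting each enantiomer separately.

2

All four vertices of a tetrahedron are equivalent and mutually adjacent, so cis/trans isomerism cannot arise.
Only one geometric arrangement is possible; it has no improper symmetry element, so it exists as a pair of enantiomers (2 stereoisomers).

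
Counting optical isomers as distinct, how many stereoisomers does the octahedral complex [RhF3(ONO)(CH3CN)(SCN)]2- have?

In an octahedral complex each vertex has one trans partner and four cis neighbours.
There are 4 geometric isomers: F mer (3 arrangements); F fac (chiral).
One of these lacks any improper symmetry element and so occurs as an enantiomeric pair, giving 4 + 1 = 5 stereoisomers in total.

5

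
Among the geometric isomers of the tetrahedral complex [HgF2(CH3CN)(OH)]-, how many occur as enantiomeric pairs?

Only one geometric arrangement is possible.

0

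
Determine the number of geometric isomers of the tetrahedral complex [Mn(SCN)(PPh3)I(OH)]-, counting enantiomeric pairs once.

1

Only one geometric arrangement is possible; it has no improper symmetry element, so it exists as a pair of enantiomers (2 stereoisomers).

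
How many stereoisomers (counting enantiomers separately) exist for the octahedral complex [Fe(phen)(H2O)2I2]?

Each phen is bidentate and must span two cis positions.
Working through the distinct placements yields 3 geometric isomers: H2O trans, I cis; H2O cis, I cis (chiral); H2O cis, I trans.
One of these lacks any improper symmetry element and so occurs as an enantiomeric pair, giving 3 + 1 = 4 stereoisomers in total.

4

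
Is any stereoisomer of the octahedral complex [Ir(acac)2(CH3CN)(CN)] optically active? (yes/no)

yes

An octahedron has six vertices in three trans pairs; every non-trans pair is cis.
Each acac is bidentate and must span two cis positions.
The distinct arrangements are (2 in all): CH3CN and CN mutually trans; CH3CN and CN mutually cis (chiral).
One of these lacks any improper symmetry element and so occurs as an enantiomeric pair, giving 2 + 1 = 3 stereoisomers in total.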